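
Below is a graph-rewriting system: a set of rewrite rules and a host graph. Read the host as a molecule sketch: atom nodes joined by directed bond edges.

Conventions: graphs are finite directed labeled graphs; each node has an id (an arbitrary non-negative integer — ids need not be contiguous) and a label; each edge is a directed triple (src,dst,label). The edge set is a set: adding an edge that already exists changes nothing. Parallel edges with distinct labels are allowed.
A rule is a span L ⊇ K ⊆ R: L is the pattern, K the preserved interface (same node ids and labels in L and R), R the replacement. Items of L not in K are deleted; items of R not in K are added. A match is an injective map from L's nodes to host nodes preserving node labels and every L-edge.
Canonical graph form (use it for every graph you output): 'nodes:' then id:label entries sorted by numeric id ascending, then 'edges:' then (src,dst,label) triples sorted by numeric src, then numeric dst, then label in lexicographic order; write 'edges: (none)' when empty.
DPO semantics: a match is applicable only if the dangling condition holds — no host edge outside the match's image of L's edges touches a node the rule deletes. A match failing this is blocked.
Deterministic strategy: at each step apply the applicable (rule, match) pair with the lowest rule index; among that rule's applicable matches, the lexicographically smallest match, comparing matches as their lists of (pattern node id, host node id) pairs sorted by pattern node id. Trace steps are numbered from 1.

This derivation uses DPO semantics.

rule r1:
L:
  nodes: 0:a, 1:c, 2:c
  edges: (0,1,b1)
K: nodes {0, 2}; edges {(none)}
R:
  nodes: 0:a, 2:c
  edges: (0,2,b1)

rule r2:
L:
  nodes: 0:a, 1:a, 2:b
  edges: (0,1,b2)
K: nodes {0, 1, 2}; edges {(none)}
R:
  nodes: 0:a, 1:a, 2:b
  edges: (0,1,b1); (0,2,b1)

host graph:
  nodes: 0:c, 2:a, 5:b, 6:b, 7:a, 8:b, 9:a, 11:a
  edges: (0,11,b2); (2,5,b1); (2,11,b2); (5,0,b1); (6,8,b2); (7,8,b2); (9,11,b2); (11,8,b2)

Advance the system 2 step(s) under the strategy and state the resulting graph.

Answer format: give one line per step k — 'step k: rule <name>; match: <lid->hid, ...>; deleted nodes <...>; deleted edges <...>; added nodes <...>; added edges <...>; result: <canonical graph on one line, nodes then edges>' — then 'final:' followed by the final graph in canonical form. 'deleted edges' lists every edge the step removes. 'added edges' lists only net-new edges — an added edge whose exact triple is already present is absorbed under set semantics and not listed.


step 1: rule r2; match: 0->2, 1->11, 2->5; deleted nodes (none); deleted edges (2,11,b2); added nodes (none); added edges (2,11,b1); result: nodes: 0:c, 2:a, 5:b, 6:b, 7:a, 8:b, 9:a, 11:a edges: (0,11,b2); (2,5,b1); (2,11,b1); (5,0,b1); (6,8,b2); (7,8,b2); (9,11,b2); (11,8,b2)
step 2: rule r2; match: 0->9, 1->11, 2->5; deleted nodes (none); deleted edges (9,11,b2); added nodes (none); added edges (9,5,b1); (9,11,b1); result: nodes: 0:c, 2:a, 5:b, 6:b, 7:a, 8:b, 9:a, 11:a edges: (0,11,b2); (2,5,b1); (2,11,b1); (5,0,b1); (6,8,b2); (7,8,b2); (9,5,b1); (9,11,b1); (11,8,b2)
final:
nodes: 0:c, 2:a, 5:b, 6:b, 7:a, 8:b, 9:a, 11:a
edges: (0,11,b2); (2,5,b1); (2,11,b1); (5,0,b1); (6,8,b2); (7,8,b2); (9,5,b1); (9,11,b1); (11,8,b2)


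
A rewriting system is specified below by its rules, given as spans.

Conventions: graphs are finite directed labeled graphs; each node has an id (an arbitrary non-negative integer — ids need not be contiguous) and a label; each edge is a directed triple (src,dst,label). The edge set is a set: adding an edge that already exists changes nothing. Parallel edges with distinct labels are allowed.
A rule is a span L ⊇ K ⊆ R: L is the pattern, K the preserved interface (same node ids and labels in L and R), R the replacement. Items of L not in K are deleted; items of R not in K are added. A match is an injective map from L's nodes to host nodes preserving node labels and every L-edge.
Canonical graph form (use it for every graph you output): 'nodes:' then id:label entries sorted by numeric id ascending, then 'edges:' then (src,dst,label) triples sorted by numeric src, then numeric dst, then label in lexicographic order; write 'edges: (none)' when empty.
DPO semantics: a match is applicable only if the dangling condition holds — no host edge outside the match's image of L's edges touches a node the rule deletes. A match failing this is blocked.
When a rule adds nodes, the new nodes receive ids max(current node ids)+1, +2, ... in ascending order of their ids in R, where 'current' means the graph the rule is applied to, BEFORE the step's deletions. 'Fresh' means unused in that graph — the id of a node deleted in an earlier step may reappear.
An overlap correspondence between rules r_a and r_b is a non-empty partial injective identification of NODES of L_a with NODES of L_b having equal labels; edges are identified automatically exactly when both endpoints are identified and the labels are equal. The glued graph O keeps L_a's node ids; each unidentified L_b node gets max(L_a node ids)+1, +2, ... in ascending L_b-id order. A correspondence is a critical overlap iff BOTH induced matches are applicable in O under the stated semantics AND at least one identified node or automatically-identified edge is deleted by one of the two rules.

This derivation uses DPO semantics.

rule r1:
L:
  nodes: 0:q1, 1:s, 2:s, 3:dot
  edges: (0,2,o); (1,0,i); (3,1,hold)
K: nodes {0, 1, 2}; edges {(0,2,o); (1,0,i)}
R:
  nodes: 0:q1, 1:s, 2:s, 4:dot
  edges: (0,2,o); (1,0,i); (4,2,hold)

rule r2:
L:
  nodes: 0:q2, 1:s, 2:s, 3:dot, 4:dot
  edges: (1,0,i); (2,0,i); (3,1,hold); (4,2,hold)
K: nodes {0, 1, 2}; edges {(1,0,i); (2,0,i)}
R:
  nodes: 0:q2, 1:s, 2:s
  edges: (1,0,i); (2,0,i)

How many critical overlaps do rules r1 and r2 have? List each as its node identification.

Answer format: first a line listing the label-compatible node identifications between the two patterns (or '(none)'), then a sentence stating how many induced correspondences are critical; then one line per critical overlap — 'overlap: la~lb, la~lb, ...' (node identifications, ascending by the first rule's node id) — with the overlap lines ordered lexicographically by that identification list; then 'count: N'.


label-compatible node identifications between L(r1) and L(r2): 1~1, 1~2, 2~1, 2~2, 3~3, 3~4
4 of the induced correspondences are critical overlaps of r1 and r2.
overlap: 1~1, 2~2, 3~3
overlap: 1~1, 3~3
overlap: 1~2, 2~1, 3~4
overlap: 1~2, 3~4
count: 4


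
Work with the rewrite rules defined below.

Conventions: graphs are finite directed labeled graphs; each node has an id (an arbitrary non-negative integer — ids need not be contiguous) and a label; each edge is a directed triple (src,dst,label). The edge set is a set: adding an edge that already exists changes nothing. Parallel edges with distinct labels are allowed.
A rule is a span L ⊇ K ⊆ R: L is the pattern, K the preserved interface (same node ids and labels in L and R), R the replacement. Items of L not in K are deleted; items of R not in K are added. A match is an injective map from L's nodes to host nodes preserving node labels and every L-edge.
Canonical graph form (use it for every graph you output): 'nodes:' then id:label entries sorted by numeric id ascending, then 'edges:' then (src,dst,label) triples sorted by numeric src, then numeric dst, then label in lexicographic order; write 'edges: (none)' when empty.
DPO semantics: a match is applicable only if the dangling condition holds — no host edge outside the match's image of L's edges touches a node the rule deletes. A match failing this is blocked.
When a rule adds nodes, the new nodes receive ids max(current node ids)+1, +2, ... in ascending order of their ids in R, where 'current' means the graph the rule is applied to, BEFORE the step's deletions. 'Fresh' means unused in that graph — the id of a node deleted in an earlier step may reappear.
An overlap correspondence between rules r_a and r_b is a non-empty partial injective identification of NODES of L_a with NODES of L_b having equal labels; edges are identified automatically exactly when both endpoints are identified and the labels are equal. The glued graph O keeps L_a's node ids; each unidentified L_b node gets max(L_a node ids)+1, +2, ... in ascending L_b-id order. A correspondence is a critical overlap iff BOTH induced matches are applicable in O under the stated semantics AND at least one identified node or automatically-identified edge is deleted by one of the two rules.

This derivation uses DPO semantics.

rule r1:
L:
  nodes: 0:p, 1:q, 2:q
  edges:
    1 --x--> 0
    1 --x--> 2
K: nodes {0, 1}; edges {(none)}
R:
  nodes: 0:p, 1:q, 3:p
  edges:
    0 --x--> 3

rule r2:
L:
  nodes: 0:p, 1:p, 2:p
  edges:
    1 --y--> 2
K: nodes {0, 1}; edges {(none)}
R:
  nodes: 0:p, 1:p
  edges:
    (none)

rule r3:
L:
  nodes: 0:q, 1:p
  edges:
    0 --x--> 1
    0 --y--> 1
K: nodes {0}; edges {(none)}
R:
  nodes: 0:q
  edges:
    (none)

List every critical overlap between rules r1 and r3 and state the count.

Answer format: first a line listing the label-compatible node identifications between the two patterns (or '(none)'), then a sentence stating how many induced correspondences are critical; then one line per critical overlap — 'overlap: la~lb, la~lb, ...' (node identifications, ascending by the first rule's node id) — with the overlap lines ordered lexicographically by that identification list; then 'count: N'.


label-compatible node identifications between L(r1) and L(r3): 0~1, 1~0, 2~0
1 of the induced correspondences is a critical overlap of r1 and r3.
overlap: 0~1, 1~0
count: 1


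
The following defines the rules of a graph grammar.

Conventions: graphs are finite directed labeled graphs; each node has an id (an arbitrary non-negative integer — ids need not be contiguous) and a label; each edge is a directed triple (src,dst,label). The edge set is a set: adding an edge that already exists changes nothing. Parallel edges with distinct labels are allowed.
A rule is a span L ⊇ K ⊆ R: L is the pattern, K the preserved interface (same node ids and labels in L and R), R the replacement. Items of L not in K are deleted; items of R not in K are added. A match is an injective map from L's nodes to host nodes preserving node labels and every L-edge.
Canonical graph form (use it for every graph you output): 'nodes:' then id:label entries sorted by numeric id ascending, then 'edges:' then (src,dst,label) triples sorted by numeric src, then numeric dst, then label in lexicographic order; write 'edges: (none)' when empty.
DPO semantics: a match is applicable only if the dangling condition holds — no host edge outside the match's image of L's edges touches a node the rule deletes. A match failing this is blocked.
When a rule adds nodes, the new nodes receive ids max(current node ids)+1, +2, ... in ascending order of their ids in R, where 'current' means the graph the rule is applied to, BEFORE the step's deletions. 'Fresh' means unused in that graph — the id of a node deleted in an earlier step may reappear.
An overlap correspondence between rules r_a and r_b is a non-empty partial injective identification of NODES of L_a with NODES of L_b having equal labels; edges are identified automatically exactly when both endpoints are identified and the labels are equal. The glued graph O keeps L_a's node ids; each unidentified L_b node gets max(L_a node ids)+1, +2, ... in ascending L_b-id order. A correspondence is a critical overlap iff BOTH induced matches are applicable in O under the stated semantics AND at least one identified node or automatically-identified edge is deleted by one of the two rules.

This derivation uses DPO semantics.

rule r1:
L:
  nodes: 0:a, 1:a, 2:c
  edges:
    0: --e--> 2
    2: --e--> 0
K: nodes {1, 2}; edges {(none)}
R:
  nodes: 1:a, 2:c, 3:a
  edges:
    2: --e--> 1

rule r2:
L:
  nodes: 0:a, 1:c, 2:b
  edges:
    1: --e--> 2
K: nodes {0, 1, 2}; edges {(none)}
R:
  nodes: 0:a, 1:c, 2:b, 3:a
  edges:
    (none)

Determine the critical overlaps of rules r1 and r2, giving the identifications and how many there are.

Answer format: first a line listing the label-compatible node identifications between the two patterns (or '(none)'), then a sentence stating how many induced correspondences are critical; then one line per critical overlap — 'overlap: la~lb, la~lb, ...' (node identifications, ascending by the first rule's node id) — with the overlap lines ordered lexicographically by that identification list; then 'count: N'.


label-compatible node identifications between L(r1) and L(r2): 0~0, 1~0, 2~1
2 of the induced correspondences are critical overlaps of r1 and r2.
overlap: 0~0
overlap: 0~0, 2~1
count: 2


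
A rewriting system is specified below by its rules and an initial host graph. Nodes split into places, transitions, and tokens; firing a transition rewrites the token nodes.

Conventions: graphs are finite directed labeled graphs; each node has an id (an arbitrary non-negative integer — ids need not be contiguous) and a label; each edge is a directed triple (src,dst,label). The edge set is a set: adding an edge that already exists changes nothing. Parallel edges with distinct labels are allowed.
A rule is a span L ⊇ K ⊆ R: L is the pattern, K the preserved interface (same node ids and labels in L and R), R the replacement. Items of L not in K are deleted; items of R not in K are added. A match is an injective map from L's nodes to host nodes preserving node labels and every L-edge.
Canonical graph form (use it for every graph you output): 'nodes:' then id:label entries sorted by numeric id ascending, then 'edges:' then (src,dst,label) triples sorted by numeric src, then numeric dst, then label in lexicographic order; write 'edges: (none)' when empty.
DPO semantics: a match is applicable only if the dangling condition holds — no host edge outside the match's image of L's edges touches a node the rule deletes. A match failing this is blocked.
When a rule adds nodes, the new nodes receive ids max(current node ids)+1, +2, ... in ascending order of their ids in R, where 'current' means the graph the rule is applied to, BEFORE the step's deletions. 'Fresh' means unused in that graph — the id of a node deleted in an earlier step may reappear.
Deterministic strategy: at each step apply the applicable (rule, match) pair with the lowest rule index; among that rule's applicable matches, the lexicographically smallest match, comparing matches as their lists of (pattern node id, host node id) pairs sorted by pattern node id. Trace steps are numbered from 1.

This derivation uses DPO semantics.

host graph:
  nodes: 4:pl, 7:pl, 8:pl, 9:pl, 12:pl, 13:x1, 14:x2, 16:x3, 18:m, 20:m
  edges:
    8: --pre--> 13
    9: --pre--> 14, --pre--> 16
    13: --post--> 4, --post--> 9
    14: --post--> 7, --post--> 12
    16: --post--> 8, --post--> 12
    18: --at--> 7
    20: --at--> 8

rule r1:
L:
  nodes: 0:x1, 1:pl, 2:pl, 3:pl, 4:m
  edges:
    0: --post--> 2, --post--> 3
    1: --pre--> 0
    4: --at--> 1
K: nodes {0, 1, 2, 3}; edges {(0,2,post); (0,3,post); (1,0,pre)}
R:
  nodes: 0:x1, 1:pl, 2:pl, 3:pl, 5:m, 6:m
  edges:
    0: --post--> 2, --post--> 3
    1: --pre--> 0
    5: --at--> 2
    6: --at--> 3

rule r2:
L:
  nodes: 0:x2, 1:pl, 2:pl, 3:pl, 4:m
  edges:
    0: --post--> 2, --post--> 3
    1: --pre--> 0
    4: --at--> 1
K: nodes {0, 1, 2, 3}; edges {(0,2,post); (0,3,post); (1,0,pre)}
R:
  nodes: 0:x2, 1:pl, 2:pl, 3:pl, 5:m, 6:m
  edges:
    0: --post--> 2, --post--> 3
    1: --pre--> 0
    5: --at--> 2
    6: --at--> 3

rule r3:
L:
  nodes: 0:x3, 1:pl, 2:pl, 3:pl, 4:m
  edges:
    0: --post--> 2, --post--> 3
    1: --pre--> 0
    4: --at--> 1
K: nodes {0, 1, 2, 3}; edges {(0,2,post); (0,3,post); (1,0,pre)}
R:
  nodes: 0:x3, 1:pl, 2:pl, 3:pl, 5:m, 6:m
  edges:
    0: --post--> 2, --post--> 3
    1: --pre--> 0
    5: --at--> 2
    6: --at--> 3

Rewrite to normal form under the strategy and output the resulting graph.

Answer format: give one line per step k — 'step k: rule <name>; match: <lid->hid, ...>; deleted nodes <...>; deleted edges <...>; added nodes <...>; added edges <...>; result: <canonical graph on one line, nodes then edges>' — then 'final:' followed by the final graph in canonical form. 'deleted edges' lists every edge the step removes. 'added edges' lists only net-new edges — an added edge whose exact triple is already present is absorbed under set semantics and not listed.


step 1: rule r1; match: 0->13, 1->8, 2->4, 3->9, 4->20; deleted nodes 20; deleted edges (20,8,at); added nodes 21, 22; added edges (21,4,at); (22,9,at); result: nodes: 4:pl, 7:pl, 8:pl, 9:pl, 12:pl, 13:x1, 14:x2, 16:x3, 18:m, 21:m, 22:m edges: (8,13,pre); (9,14,pre); (9,16,pre); (13,4,post); (13,9,post); (14,7,post); (14,12,post); (16,8,post); (16,12,post); (18,7,at); (21,4,at); (22,9,at)
step 2: rule r2; match: 0->14, 1->9, 2->7, 3->12, 4->22; deleted nodes 22; deleted edges (22,9,at); added nodes 23, 24; added edges (23,7,at); (24,12,at); result: nodes: 4:pl, 7:pl, 8:pl, 9:pl, 12:pl, 13:x1, 14:x2, 16:x3, 18:m, 21:m, 23:m, 24:m edges: (8,13,pre); (9,14,pre); (9,16,pre); (13,4,post); (13,9,post); (14,7,post); (14,12,post); (16,8,post); (16,12,post); (18,7,at); (21,4,at); (23,7,at); (24,12,at)
final:
nodes: 4:pl, 7:pl, 8:pl, 9:pl, 12:pl, 13:x1, 14:x2, 16:x3, 18:m, 21:m, 23:m, 24:m
edges: (8,13,pre); (9,14,pre); (9,16,pre); (13,4,post); (13,9,post); (14,7,post); (14,12,post); (16,8,post); (16,12,post); (18,7,at); (21,4,at); (23,7,at); (24,12,at)


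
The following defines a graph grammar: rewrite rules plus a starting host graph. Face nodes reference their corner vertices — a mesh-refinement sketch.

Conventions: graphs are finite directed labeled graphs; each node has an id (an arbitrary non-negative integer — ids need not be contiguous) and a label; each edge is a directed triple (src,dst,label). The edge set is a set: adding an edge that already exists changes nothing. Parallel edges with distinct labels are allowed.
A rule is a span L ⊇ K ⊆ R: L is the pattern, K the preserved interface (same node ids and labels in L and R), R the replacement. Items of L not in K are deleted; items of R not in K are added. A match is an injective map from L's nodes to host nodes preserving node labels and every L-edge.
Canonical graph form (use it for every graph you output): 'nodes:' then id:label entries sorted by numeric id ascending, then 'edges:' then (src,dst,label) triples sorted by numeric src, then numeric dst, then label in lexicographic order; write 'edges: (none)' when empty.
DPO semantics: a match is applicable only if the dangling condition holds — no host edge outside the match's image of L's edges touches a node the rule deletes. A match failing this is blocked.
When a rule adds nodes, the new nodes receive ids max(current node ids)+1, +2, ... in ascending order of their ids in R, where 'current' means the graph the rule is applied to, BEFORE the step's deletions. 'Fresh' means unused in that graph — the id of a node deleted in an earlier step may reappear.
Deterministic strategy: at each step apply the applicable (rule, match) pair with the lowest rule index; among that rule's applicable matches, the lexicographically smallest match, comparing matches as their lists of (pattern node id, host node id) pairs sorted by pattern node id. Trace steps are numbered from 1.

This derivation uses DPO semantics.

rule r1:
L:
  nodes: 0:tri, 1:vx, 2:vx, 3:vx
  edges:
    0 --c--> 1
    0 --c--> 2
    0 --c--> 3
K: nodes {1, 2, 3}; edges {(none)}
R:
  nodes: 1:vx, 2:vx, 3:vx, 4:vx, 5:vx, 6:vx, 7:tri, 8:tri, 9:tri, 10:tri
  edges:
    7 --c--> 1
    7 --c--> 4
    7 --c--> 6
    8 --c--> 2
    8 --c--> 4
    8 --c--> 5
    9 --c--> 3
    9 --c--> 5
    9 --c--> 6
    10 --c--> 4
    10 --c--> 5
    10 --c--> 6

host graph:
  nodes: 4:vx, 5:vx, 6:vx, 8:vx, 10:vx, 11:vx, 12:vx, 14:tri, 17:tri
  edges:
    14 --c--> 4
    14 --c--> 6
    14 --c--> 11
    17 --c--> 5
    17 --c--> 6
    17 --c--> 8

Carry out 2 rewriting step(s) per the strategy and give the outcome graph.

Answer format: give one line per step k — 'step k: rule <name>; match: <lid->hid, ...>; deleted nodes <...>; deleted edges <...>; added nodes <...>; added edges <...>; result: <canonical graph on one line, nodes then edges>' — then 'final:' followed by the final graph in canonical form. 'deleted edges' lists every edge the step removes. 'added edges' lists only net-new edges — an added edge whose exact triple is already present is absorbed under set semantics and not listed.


step 1: rule r1; match: 0->14, 1->4, 2->6, 3->11; deleted nodes 14; deleted edges (14,4,c); (14,6,c); (14,11,c); added nodes 18, 19, 20, 21, 22, 23, 24; added edges (21,4,c); (21,18,c); (21,20,c); (22,6,c); (22,18,c); (22,19,c); (23,11,c); (23,19,c); (23,20,c); (24,18,c); (24,19,c); (24,20,c); result: nodes: 4:vx, 5:vx, 6:vx, 8:vx, 10:vx, 11:vx, 12:vx, 17:tri, 18:vx, 19:vx, 20:vx, 21:tri, 22:tri, 23:tri, 24:tri edges: (17,5,c); (17,6,c); (17,8,c); (21,4,c); (21,18,c); (21,20,c); (22,6,c); (22,18,c); (22,19,c); (23,11,c); (23,19,c); (23,20,c); (24,18,c); (24,19,c); (24,20,c)
step 2: rule r1; match: 0->17, 1->5, 2->6, 3->8; deleted nodes 17; deleted edges (17,5,c); (17,6,c); (17,8,c); added nodes 25, 26, 27, 28, 29, 30, 31; added edges (28,5,c); (28,25,c); (28,27,c); (29,6,c); (29,25,c); (29,26,c); (30,8,c); (30,26,c); (30,27,c); (31,25,c); (31,26,c); (31,27,c); result: nodes: 4:vx, 5:vx, 6:vx, 8:vx, 10:vx, 11:vx, 12:vx, 18:vx, 19:vx, 20:vx, 21:tri, 22:tri, 23:tri, 24:tri, 25:vx, 26:vx, 27:vx, 28:tri, 29:tri, 30:tri, 31:tri edges: (21,4,c); (21,18,c); (21,20,c); (22,6,c); (22,18,c); (22,19,c); (23,11,c); (23,19,c); (23,20,c); (24,18,c); (24,19,c); (24,20,c); (28,5,c); (28,25,c); (28,27,c); (29,6,c); (29,25,c); (29,26,c); (30,8,c); (30,26,c); (30,27,c); (31,25,c); (31,26,c); (31,27,c)
final:
nodes: 4:vx, 5:vx, 6:vx, 8:vx, 10:vx, 11:vx, 12:vx, 18:vx, 19:vx, 20:vx, 21:tri, 22:tri, 23:tri, 24:tri, 25:vx, 26:vx, 27:vx, 28:tri, 29:tri, 30:tri, 31:tri
edges: (21,4,c); (21,18,c); (21,20,c); (22,6,c); (22,18,c); (22,19,c); (23,11,c); (23,19,c); (23,20,c); (24,18,c); (24,19,c); (24,20,c); (28,5,c); (28,25,c); (28,27,c); (29,6,c); (29,25,c); (29,26,c); (30,8,c); (30,26,c); (30,27,c); (31,25,c); (31,26,c); (31,27,c)


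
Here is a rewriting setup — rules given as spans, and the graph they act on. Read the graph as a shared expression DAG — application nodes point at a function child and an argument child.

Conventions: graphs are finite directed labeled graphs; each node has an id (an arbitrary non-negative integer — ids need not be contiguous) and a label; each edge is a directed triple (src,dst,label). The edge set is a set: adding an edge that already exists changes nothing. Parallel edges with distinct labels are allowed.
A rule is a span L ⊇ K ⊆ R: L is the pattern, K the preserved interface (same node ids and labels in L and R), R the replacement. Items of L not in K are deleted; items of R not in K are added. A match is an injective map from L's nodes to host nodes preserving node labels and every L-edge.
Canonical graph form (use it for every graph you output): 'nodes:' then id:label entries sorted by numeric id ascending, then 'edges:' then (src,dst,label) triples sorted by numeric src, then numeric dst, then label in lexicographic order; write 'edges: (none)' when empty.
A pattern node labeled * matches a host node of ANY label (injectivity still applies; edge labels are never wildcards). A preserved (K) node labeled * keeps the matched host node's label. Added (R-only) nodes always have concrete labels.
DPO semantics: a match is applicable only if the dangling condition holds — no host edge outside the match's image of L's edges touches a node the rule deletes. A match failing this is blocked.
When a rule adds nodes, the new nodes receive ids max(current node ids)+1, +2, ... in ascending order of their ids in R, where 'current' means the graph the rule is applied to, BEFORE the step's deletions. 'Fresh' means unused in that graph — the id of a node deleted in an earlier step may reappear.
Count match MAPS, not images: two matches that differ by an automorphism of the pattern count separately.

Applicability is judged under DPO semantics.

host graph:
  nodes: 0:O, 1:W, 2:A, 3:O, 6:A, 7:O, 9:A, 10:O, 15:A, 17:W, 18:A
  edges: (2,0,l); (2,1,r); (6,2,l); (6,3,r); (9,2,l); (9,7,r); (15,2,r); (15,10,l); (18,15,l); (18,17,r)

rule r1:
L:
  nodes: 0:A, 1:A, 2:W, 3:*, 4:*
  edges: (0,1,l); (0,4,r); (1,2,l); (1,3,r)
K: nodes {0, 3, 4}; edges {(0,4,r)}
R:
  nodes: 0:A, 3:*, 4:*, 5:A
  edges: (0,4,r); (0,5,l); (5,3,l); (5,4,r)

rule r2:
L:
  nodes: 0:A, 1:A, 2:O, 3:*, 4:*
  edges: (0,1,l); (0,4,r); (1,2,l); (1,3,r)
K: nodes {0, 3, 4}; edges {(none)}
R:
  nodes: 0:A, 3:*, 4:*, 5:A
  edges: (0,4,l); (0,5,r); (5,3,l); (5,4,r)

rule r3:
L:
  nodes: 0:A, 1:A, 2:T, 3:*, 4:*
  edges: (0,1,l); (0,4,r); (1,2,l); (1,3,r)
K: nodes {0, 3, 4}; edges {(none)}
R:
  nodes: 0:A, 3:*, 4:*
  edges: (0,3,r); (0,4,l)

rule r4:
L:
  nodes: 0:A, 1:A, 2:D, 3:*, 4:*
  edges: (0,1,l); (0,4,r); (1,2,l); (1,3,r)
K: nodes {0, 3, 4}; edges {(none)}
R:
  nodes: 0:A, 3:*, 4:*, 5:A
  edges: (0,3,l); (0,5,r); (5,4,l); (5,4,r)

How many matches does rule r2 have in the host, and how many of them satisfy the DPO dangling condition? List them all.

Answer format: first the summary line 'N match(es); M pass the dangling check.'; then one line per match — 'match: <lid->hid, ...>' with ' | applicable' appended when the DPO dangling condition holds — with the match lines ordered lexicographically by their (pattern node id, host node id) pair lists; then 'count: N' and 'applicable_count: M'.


3 match(es); 1 pass the dangling check.
match: 0->6, 1->2, 2->0, 3->1, 4->3
match: 0->9, 1->2, 2->0, 3->1, 4->7
match: 0->18, 1->15, 2->10, 3->2, 4->17 | applicable
count: 3
applicable_count: 1


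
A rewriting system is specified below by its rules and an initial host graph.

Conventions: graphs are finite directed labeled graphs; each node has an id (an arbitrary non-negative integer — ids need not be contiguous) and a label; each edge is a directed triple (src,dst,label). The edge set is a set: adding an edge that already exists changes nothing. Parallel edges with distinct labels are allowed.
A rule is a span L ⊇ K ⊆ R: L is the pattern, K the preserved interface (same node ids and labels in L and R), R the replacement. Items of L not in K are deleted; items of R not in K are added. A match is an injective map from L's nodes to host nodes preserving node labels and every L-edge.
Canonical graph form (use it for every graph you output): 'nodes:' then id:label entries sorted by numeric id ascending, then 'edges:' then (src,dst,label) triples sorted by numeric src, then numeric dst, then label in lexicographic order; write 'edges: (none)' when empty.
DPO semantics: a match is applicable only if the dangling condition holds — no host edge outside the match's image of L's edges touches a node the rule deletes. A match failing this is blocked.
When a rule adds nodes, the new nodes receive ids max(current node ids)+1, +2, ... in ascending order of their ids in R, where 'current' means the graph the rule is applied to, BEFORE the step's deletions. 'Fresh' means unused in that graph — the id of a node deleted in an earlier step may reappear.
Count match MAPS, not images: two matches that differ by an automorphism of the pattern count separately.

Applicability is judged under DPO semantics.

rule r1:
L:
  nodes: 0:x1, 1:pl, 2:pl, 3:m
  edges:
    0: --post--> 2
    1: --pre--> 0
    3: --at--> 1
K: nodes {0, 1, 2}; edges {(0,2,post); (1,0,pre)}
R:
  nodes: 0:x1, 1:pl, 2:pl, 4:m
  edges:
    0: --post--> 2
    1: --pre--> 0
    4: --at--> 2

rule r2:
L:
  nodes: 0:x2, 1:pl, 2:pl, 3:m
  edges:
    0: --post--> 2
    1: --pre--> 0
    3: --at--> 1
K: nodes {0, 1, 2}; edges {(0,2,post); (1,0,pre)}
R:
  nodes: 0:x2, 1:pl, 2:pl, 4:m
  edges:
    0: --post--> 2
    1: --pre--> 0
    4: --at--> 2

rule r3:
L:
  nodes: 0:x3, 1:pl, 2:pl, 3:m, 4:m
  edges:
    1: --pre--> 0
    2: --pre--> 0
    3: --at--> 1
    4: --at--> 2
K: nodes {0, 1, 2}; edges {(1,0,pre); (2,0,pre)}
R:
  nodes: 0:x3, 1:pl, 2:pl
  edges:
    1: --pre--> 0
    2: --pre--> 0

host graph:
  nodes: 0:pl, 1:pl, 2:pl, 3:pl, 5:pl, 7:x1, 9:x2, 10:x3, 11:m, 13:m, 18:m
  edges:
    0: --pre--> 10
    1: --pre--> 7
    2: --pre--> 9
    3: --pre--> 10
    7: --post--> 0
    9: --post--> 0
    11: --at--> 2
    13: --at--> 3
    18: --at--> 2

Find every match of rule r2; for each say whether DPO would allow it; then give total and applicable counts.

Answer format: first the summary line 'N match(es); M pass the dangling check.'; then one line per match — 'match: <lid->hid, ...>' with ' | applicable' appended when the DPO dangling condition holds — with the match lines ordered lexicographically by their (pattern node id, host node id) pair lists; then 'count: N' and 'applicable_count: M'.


2 match(es); 2 pass the dangling check.
match: 0->9, 1->2, 2->0, 3->11 | applicable
match: 0->9, 1->2, 2->0, 3->18 | applicable
count: 2
applicable_count: 2


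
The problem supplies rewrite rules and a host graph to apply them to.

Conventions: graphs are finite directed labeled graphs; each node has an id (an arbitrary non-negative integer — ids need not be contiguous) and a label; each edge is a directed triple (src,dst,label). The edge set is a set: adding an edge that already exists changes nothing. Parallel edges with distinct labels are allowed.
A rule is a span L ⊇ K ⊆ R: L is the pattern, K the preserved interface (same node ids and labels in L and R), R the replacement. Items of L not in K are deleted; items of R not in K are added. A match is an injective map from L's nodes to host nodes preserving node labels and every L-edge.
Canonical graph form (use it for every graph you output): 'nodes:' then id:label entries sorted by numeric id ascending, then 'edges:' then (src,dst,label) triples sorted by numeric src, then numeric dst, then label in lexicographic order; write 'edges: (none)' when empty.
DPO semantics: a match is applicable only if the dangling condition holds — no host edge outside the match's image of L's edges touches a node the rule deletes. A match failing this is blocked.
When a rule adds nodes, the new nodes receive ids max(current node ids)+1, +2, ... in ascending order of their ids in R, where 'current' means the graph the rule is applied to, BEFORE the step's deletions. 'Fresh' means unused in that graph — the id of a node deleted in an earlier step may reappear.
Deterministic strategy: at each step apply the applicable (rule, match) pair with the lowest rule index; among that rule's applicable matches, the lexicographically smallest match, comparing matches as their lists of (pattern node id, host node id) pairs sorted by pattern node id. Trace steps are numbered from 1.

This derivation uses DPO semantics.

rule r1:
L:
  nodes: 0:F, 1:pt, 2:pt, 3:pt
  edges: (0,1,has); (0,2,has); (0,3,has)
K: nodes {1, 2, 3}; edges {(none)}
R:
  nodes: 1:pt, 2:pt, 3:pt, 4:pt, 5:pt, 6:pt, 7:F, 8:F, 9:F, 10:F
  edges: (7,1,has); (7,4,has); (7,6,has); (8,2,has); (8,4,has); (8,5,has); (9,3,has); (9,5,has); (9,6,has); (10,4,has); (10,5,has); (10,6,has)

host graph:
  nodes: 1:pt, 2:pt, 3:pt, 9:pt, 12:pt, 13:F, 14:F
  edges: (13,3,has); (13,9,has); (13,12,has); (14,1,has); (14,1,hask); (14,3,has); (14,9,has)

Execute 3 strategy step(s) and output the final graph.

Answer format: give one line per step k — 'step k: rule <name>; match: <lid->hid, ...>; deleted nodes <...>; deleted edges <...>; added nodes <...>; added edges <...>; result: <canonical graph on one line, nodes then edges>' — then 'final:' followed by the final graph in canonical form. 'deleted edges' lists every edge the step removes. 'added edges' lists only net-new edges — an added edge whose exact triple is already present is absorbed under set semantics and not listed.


step 1: rule r1; match: 0->13, 1->3, 2->9, 3->12; deleted nodes 13; deleted edges (13,3,has); (13,9,has); (13,12,has); added nodes 15, 16, 17, 18, 19, 20, 21; added edges (18,3,has); (18,15,has); (18,17,has); (19,9,has); (19,15,has); (19,16,has); (20,12,has); (20,16,has); (20,17,has); (21,15,has); (21,16,has); (21,17,has); result: nodes: 1:pt, 2:pt, 3:pt, 9:pt, 12:pt, 14:F, 15:pt, 16:pt, 17:pt, 18:F, 19:F, 20:F, 21:F edges: (14,1,has); (14,1,hask); (14,3,has); (14,9,has); (18,3,has); (18,15,has); (18,17,has); (19,9,has); (19,15,has); (19,16,has); (20,12,has); (20,16,has); (20,17,has); (21,15,has); (21,16,has); (21,17,has)
step 2: rule r1; match: 0->18, 1->3, 2->15, 3->17; deleted nodes 18; deleted edges (18,3,has); (18,15,has); (18,17,has); added nodes 22, 23, 24, 25, 26, 27, 28; added edges (25,3,has); (25,22,has); (25,24,has); (26,15,has); (26,22,has); (26,23,has); (27,17,has); (27,23,has); (27,24,has); (28,22,has); (28,23,has); (28,24,has); result: nodes: 1:pt, 2:pt, 3:pt, 9:pt, 12:pt, 14:F, 15:pt, 16:pt, 17:pt, 19:F, 20:F, 21:F, 22:pt, 23:pt, 24:pt, 25:F, 26:F, 27:F, 28:F edges: (14,1,has); (14,1,hask); (14,3,has); (14,9,has); (19,9,has); (19,15,has); (19,16,has); (20,12,has); (20,16,has); (20,17,has); (21,15,has); (21,16,has); (21,17,has); (25,3,has); (25,22,has); (25,24,has); (26,15,has); (26,22,has); (26,23,has); (27,17,has); (27,23,has); (27,24,has); (28,22,has); (28,23,has); (28,24,has)
step 3: rule r1; match: 0->19, 1->9, 2->15, 3->16; deleted nodes 19; deleted edges (19,9,has); (19,15,has); (19,16,has); added nodes 29, 30, 31, 32, 33, 34, 35; added edges (32,9,has); (32,29,has); (32,31,has); (33,15,has); (33,29,has); (33,30,has); (34,16,has); (34,30,has); (34,31,has); (35,29,has); (35,30,has); (35,31,has); result: nodes: 1:pt, 2:pt, 3:pt, 9:pt, 12:pt, 14:F, 15:pt, 16:pt, 17:pt, 20:F, 21:F, 22:pt, 23:pt, 24:pt, 25:F, 26:F, 27:F, 28:F, 29:pt, 30:pt, 31:pt, 32:F, 33:F, 34:F, 35:F edges: (14,1,has); (14,1,hask); (14,3,has); (14,9,has); (20,12,has); (20,16,has); (20,17,has); (21,15,has); (21,16,has); (21,17,has); (25,3,has); (25,22,has); (25,24,has); (26,15,has); (26,22,has); (26,23,has); (27,17,has); (27,23,has); (27,24,has); (28,22,has); (28,23,has); (28,24,has); (32,9,has); (32,29,has); (32,31,has); (33,15,has); (33,29,has); (33,30,has); (34,16,has); (34,30,has); (34,31,has); (35,29,has); (35,30,has); (35,31,has)
final:
nodes: 1:pt, 2:pt, 3:pt, 9:pt, 12:pt, 14:F, 15:pt, 16:pt, 17:pt, 20:F, 21:F, 22:pt, 23:pt, 24:pt, 25:F, 26:F, 27:F, 28:F, 29:pt, 30:pt, 31:pt, 32:F, 33:F, 34:F, 35:F
edges: (14,1,has); (14,1,hask); (14,3,has); (14,9,has); (20,12,has); (20,16,has); (20,17,has); (21,15,has); (21,16,has); (21,17,has); (25,3,has); (25,22,has); (25,24,has); (26,15,has); (26,22,has); (26,23,has); (27,17,has); (27,23,has); (27,24,has); (28,22,has); (28,23,has); (28,24,has); (32,9,has); (32,29,has); (32,31,has); (33,15,has); (33,29,has); (33,30,has); (34,16,has); (34,30,has); (34,31,has); (35,29,has); (35,30,has); (35,31,has)


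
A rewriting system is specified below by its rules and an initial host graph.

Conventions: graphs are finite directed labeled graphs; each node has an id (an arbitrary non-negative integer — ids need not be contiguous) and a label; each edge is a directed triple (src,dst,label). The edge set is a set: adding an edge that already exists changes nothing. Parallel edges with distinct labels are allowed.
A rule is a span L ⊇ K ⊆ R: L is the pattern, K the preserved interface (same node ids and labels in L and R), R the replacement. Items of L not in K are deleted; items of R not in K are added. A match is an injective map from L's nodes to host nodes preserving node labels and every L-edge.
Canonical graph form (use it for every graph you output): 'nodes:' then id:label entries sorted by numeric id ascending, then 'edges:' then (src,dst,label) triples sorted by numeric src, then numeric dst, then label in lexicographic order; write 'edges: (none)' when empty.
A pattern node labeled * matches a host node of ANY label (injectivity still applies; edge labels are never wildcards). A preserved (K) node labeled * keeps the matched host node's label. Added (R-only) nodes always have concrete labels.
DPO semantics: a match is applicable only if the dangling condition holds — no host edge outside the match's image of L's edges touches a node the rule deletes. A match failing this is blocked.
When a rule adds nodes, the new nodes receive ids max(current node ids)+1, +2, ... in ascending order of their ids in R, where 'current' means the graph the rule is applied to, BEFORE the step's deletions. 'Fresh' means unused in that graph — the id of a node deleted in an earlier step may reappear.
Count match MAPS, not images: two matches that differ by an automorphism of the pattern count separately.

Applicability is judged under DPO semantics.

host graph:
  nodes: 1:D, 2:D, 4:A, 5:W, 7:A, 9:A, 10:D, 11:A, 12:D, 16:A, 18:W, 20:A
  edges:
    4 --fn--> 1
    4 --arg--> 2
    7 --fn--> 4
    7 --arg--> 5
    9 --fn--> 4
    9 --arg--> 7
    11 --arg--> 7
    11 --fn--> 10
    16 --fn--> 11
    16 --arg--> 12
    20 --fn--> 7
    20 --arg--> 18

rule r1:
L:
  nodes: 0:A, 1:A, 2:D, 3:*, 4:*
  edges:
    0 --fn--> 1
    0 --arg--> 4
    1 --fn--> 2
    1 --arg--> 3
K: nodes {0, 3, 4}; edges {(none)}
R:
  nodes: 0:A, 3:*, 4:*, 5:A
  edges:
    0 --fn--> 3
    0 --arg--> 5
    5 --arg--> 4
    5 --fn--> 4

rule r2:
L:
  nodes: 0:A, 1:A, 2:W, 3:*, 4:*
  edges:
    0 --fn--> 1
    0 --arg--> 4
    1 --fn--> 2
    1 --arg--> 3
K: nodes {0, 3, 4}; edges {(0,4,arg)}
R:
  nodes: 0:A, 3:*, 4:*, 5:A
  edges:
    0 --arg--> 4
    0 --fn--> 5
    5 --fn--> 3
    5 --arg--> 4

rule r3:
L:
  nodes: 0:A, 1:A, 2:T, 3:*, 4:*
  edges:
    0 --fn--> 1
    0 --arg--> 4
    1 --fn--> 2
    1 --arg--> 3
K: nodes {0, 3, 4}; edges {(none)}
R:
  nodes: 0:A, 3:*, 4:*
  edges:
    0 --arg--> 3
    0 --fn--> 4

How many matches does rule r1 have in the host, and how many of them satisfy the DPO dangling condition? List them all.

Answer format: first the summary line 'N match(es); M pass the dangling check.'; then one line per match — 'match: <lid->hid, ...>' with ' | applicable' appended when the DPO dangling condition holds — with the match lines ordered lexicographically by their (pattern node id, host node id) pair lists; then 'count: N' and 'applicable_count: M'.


3 match(es); 1 pass the dangling check.
match: 0->7, 1->4, 2->1, 3->2, 4->5
match: 0->9, 1->4, 2->1, 3->2, 4->7
match: 0->16, 1->11, 2->10, 3->7, 4->12 | applicable
count: 3
applicable_count: 1


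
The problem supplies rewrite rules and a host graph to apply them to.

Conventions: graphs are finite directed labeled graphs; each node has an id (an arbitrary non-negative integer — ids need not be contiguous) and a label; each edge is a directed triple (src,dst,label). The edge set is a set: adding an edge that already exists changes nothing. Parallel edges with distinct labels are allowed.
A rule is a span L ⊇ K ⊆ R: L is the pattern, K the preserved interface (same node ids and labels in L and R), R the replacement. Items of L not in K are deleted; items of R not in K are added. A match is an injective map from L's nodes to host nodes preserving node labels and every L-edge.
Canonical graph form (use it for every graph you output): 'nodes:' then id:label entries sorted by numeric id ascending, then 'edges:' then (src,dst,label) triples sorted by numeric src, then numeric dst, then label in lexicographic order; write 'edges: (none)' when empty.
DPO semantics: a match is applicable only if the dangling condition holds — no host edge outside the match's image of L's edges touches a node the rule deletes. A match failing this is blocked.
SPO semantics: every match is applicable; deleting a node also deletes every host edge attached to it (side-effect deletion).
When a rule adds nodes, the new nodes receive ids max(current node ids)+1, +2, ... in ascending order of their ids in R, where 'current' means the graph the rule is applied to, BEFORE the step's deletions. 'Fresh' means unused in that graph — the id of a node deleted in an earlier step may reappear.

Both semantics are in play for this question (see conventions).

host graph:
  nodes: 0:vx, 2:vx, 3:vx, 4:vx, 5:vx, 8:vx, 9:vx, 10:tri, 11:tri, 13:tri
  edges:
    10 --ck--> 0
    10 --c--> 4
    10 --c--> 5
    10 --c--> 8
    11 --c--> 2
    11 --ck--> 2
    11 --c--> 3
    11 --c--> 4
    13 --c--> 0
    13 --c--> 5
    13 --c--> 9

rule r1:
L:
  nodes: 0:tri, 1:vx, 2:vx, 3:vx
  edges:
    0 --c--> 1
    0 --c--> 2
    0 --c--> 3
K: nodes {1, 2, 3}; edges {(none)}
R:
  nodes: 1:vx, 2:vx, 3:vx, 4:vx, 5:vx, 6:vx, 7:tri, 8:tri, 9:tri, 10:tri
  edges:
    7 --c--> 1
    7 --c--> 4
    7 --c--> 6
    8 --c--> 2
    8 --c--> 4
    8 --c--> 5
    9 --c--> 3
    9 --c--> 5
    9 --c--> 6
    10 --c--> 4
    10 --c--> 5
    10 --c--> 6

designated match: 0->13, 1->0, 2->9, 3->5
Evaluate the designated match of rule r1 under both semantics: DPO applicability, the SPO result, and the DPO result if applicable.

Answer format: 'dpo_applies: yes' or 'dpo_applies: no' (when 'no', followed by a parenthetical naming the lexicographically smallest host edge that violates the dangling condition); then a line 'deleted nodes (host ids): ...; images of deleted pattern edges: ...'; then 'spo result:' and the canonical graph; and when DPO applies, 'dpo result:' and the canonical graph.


dpo_applies: yes
deleted nodes (host ids): 13; images of deleted pattern edges: (13,0,c); (13,5,c); (13,9,c)
spo result:
nodes: 0:vx, 2:vx, 3:vx, 4:vx, 5:vx, 8:vx, 9:vx, 10:tri, 11:tri, 14:vx, 15:vx, 16:vx, 17:tri, 18:tri, 19:tri, 20:tri
edges: (10,0,ck); (10,4,c); (10,5,c); (10,8,c); (11,2,c); (11,2,ck); (11,3,c); (11,4,c); (17,0,c); (17,14,c); (17,16,c); (18,9,c); (18,14,c); (18,15,c); (19,5,c); (19,15,c); (19,16,c); (20,14,c); (20,15,c); (20,16,c)
dpo result:
nodes: 0:vx, 2:vx, 3:vx, 4:vx, 5:vx, 8:vx, 9:vx, 10:tri, 11:tri, 14:vx, 15:vx, 16:vx, 17:tri, 18:tri, 19:tri, 20:tri
edges: (10,0,ck); (10,4,c); (10,5,c); (10,8,c); (11,2,c); (11,2,ck); (11,3,c); (11,4,c); (17,0,c); (17,14,c); (17,16,c); (18,9,c); (18,14,c); (18,15,c); (19,5,c); (19,15,c); (19,16,c); (20,14,c); (20,15,c); (20,16,c)
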